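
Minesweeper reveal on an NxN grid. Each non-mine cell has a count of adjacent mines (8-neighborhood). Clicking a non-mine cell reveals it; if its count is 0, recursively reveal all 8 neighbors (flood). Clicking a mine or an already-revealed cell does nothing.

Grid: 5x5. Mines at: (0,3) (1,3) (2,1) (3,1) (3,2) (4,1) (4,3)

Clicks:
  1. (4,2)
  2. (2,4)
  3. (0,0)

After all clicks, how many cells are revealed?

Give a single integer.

Answer: 8

Derivation:
Click 1 (4,2) count=4: revealed 1 new [(4,2)] -> total=1
Click 2 (2,4) count=1: revealed 1 new [(2,4)] -> total=2
Click 3 (0,0) count=0: revealed 6 new [(0,0) (0,1) (0,2) (1,0) (1,1) (1,2)] -> total=8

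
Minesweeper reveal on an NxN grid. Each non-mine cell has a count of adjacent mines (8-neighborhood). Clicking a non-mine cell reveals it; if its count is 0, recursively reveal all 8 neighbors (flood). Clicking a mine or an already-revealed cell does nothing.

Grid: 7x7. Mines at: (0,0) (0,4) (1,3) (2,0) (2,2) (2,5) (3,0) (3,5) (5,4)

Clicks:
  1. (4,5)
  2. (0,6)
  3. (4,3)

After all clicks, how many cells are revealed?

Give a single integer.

Click 1 (4,5) count=2: revealed 1 new [(4,5)] -> total=1
Click 2 (0,6) count=0: revealed 4 new [(0,5) (0,6) (1,5) (1,6)] -> total=5
Click 3 (4,3) count=1: revealed 1 new [(4,3)] -> total=6

Answer: 6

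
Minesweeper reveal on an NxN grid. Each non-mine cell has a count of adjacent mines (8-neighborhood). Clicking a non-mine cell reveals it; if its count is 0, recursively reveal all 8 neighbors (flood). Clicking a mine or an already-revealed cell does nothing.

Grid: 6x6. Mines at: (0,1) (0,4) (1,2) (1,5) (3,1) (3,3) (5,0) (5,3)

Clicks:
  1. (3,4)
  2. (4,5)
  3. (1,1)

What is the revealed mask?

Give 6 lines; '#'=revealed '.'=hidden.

Click 1 (3,4) count=1: revealed 1 new [(3,4)] -> total=1
Click 2 (4,5) count=0: revealed 7 new [(2,4) (2,5) (3,5) (4,4) (4,5) (5,4) (5,5)] -> total=8
Click 3 (1,1) count=2: revealed 1 new [(1,1)] -> total=9

Answer: ......
.#....
....##
....##
....##
....##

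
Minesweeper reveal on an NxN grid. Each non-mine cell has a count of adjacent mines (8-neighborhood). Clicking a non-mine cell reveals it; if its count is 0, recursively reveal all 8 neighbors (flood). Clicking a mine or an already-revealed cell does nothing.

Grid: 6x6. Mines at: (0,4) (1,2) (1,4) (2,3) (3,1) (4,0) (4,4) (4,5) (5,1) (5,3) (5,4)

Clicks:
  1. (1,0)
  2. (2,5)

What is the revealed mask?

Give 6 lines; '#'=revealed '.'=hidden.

Click 1 (1,0) count=0: revealed 6 new [(0,0) (0,1) (1,0) (1,1) (2,0) (2,1)] -> total=6
Click 2 (2,5) count=1: revealed 1 new [(2,5)] -> total=7

Answer: ##....
##....
##...#
......
......
......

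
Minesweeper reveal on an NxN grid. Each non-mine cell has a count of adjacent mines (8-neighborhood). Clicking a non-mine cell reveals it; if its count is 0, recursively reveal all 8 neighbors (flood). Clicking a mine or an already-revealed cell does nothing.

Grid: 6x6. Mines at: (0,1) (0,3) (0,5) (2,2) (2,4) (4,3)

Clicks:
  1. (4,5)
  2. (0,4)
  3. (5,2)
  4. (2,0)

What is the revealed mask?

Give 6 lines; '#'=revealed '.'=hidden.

Click 1 (4,5) count=0: revealed 6 new [(3,4) (3,5) (4,4) (4,5) (5,4) (5,5)] -> total=6
Click 2 (0,4) count=2: revealed 1 new [(0,4)] -> total=7
Click 3 (5,2) count=1: revealed 1 new [(5,2)] -> total=8
Click 4 (2,0) count=0: revealed 12 new [(1,0) (1,1) (2,0) (2,1) (3,0) (3,1) (3,2) (4,0) (4,1) (4,2) (5,0) (5,1)] -> total=20

Answer: ....#.
##....
##....
###.##
###.##
###.##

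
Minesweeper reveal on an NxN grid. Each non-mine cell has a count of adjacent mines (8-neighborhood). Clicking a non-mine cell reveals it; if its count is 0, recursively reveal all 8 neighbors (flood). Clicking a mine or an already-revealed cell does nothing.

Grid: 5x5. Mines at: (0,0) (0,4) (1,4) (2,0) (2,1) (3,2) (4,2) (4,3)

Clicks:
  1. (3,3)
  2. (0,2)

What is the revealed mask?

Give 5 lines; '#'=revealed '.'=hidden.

Click 1 (3,3) count=3: revealed 1 new [(3,3)] -> total=1
Click 2 (0,2) count=0: revealed 6 new [(0,1) (0,2) (0,3) (1,1) (1,2) (1,3)] -> total=7

Answer: .###.
.###.
.....
...#.
.....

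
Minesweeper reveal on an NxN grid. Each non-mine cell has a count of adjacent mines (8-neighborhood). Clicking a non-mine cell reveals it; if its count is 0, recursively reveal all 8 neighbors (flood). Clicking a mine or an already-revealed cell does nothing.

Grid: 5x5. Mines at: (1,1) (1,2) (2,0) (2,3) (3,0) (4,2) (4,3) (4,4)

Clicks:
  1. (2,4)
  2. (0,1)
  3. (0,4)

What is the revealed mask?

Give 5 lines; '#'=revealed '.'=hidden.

Click 1 (2,4) count=1: revealed 1 new [(2,4)] -> total=1
Click 2 (0,1) count=2: revealed 1 new [(0,1)] -> total=2
Click 3 (0,4) count=0: revealed 4 new [(0,3) (0,4) (1,3) (1,4)] -> total=6

Answer: .#.##
...##
....#
.....
.....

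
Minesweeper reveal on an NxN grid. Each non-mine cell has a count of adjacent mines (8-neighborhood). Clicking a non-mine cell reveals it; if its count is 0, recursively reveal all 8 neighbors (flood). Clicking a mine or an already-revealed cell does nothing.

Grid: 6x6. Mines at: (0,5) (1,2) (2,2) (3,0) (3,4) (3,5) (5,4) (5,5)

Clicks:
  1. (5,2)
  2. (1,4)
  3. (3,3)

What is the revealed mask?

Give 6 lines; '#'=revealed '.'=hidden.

Click 1 (5,2) count=0: revealed 11 new [(3,1) (3,2) (3,3) (4,0) (4,1) (4,2) (4,3) (5,0) (5,1) (5,2) (5,3)] -> total=11
Click 2 (1,4) count=1: revealed 1 new [(1,4)] -> total=12
Click 3 (3,3) count=2: revealed 0 new [(none)] -> total=12

Answer: ......
....#.
......
.###..
####..
####..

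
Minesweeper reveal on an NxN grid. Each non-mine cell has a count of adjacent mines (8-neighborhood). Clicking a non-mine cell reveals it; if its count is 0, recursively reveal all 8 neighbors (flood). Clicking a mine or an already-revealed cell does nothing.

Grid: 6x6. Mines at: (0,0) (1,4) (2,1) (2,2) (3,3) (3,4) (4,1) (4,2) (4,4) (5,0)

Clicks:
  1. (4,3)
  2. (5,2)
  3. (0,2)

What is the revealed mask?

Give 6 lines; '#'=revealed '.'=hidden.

Click 1 (4,3) count=4: revealed 1 new [(4,3)] -> total=1
Click 2 (5,2) count=2: revealed 1 new [(5,2)] -> total=2
Click 3 (0,2) count=0: revealed 6 new [(0,1) (0,2) (0,3) (1,1) (1,2) (1,3)] -> total=8

Answer: .###..
.###..
......
......
...#..
..#...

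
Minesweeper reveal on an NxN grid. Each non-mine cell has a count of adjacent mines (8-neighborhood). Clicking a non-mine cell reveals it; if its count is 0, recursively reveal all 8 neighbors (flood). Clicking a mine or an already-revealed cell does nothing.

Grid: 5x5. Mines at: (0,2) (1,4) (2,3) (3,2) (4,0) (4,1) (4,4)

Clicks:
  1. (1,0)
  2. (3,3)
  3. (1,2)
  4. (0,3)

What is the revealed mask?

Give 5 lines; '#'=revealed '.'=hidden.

Click 1 (1,0) count=0: revealed 8 new [(0,0) (0,1) (1,0) (1,1) (2,0) (2,1) (3,0) (3,1)] -> total=8
Click 2 (3,3) count=3: revealed 1 new [(3,3)] -> total=9
Click 3 (1,2) count=2: revealed 1 new [(1,2)] -> total=10
Click 4 (0,3) count=2: revealed 1 new [(0,3)] -> total=11

Answer: ##.#.
###..
##...
##.#.
.....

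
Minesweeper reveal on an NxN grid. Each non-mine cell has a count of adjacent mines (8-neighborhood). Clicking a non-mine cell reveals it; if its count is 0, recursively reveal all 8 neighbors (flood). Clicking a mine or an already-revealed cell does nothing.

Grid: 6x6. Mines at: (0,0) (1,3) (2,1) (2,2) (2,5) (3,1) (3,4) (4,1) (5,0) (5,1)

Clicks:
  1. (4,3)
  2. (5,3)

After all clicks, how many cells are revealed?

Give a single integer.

Click 1 (4,3) count=1: revealed 1 new [(4,3)] -> total=1
Click 2 (5,3) count=0: revealed 7 new [(4,2) (4,4) (4,5) (5,2) (5,3) (5,4) (5,5)] -> total=8

Answer: 8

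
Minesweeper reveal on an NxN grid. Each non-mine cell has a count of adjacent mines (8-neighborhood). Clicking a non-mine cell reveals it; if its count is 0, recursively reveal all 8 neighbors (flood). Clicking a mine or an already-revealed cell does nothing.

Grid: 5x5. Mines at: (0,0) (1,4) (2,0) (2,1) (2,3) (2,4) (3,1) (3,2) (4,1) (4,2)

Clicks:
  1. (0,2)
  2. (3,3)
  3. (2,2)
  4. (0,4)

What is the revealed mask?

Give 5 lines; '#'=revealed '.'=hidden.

Click 1 (0,2) count=0: revealed 6 new [(0,1) (0,2) (0,3) (1,1) (1,2) (1,3)] -> total=6
Click 2 (3,3) count=4: revealed 1 new [(3,3)] -> total=7
Click 3 (2,2) count=4: revealed 1 new [(2,2)] -> total=8
Click 4 (0,4) count=1: revealed 1 new [(0,4)] -> total=9

Answer: .####
.###.
..#..
...#.
.....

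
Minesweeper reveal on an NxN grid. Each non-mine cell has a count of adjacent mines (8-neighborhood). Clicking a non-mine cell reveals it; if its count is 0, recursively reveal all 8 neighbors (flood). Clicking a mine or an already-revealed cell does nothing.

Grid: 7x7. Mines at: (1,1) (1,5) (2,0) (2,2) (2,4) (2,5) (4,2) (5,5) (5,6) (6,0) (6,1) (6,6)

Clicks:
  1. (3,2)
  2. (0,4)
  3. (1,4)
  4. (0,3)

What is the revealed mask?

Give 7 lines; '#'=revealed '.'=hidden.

Click 1 (3,2) count=2: revealed 1 new [(3,2)] -> total=1
Click 2 (0,4) count=1: revealed 1 new [(0,4)] -> total=2
Click 3 (1,4) count=3: revealed 1 new [(1,4)] -> total=3
Click 4 (0,3) count=0: revealed 4 new [(0,2) (0,3) (1,2) (1,3)] -> total=7

Answer: ..###..
..###..
.......
..#....
.......
.......
.......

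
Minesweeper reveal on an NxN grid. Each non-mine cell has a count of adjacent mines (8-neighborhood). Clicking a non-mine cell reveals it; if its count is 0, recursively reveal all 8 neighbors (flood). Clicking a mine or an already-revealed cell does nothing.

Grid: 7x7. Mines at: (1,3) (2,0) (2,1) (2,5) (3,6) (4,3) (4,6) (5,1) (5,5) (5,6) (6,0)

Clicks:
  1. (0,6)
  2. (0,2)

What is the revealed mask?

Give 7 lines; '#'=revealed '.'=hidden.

Answer: ..#.###
....###
.......
.......
.......
.......
.......

Derivation:
Click 1 (0,6) count=0: revealed 6 new [(0,4) (0,5) (0,6) (1,4) (1,5) (1,6)] -> total=6
Click 2 (0,2) count=1: revealed 1 new [(0,2)] -> total=7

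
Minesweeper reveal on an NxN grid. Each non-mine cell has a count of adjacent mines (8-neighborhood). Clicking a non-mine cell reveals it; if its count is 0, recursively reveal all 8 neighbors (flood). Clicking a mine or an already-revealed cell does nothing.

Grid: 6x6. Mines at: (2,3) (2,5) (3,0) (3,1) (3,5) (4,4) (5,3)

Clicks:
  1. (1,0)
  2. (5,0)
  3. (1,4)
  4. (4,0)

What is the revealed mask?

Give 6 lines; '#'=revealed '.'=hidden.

Answer: ######
######
###...
......
###...
###...

Derivation:
Click 1 (1,0) count=0: revealed 15 new [(0,0) (0,1) (0,2) (0,3) (0,4) (0,5) (1,0) (1,1) (1,2) (1,3) (1,4) (1,5) (2,0) (2,1) (2,2)] -> total=15
Click 2 (5,0) count=0: revealed 6 new [(4,0) (4,1) (4,2) (5,0) (5,1) (5,2)] -> total=21
Click 3 (1,4) count=2: revealed 0 new [(none)] -> total=21
Click 4 (4,0) count=2: revealed 0 new [(none)] -> total=21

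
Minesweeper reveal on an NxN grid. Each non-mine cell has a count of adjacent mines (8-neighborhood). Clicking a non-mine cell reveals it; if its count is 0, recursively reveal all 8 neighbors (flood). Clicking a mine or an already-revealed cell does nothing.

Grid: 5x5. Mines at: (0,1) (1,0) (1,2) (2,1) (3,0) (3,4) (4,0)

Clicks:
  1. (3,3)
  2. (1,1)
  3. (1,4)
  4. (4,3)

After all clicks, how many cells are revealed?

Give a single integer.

Answer: 9

Derivation:
Click 1 (3,3) count=1: revealed 1 new [(3,3)] -> total=1
Click 2 (1,1) count=4: revealed 1 new [(1,1)] -> total=2
Click 3 (1,4) count=0: revealed 6 new [(0,3) (0,4) (1,3) (1,4) (2,3) (2,4)] -> total=8
Click 4 (4,3) count=1: revealed 1 new [(4,3)] -> total=9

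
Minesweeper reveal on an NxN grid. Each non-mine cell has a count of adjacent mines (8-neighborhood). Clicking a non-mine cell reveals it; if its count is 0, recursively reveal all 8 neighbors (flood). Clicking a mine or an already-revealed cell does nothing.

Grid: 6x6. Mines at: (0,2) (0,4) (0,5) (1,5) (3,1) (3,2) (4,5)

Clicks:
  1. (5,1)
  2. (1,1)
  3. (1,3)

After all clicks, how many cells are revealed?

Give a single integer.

Answer: 12

Derivation:
Click 1 (5,1) count=0: revealed 10 new [(4,0) (4,1) (4,2) (4,3) (4,4) (5,0) (5,1) (5,2) (5,3) (5,4)] -> total=10
Click 2 (1,1) count=1: revealed 1 new [(1,1)] -> total=11
Click 3 (1,3) count=2: revealed 1 new [(1,3)] -> total=12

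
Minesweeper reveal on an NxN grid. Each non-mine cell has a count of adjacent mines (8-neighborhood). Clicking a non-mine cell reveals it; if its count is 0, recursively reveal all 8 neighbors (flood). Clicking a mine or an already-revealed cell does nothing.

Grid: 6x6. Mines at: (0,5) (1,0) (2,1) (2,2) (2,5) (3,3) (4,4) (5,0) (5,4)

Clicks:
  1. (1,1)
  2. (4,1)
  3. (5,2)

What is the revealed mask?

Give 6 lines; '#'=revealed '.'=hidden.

Answer: ......
.#....
......
......
.###..
.###..

Derivation:
Click 1 (1,1) count=3: revealed 1 new [(1,1)] -> total=1
Click 2 (4,1) count=1: revealed 1 new [(4,1)] -> total=2
Click 3 (5,2) count=0: revealed 5 new [(4,2) (4,3) (5,1) (5,2) (5,3)] -> total=7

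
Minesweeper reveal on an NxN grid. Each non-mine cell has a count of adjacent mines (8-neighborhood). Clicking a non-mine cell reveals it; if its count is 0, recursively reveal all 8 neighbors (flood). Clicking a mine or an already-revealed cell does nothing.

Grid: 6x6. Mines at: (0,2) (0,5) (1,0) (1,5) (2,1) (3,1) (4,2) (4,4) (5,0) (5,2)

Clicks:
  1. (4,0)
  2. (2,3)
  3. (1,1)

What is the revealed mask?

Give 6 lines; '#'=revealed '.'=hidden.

Answer: ......
.####.
..###.
..###.
#.....
......

Derivation:
Click 1 (4,0) count=2: revealed 1 new [(4,0)] -> total=1
Click 2 (2,3) count=0: revealed 9 new [(1,2) (1,3) (1,4) (2,2) (2,3) (2,4) (3,2) (3,3) (3,4)] -> total=10
Click 3 (1,1) count=3: revealed 1 new [(1,1)] -> total=11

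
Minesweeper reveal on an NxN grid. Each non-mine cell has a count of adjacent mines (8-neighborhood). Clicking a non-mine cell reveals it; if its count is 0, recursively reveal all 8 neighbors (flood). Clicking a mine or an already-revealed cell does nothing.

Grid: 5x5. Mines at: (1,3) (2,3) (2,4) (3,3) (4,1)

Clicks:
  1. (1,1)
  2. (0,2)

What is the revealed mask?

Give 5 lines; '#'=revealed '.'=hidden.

Click 1 (1,1) count=0: revealed 12 new [(0,0) (0,1) (0,2) (1,0) (1,1) (1,2) (2,0) (2,1) (2,2) (3,0) (3,1) (3,2)] -> total=12
Click 2 (0,2) count=1: revealed 0 new [(none)] -> total=12

Answer: ###..
###..
###..
###..
.....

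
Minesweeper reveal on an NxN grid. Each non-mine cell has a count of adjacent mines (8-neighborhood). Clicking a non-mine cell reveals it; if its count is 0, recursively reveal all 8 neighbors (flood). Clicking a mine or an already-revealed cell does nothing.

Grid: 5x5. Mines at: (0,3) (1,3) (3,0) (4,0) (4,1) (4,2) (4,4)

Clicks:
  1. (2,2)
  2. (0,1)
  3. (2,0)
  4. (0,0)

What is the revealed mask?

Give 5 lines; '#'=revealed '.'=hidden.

Click 1 (2,2) count=1: revealed 1 new [(2,2)] -> total=1
Click 2 (0,1) count=0: revealed 8 new [(0,0) (0,1) (0,2) (1,0) (1,1) (1,2) (2,0) (2,1)] -> total=9
Click 3 (2,0) count=1: revealed 0 new [(none)] -> total=9
Click 4 (0,0) count=0: revealed 0 new [(none)] -> total=9

Answer: ###..
###..
###..
.....
.....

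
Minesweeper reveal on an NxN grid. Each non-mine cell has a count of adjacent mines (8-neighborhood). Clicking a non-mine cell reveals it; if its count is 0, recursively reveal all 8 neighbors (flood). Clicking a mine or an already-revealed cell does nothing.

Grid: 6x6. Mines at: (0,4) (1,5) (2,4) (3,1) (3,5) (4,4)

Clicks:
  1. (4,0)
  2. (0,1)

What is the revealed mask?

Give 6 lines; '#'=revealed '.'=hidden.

Click 1 (4,0) count=1: revealed 1 new [(4,0)] -> total=1
Click 2 (0,1) count=0: revealed 12 new [(0,0) (0,1) (0,2) (0,3) (1,0) (1,1) (1,2) (1,3) (2,0) (2,1) (2,2) (2,3)] -> total=13

Answer: ####..
####..
####..
......
#.....
......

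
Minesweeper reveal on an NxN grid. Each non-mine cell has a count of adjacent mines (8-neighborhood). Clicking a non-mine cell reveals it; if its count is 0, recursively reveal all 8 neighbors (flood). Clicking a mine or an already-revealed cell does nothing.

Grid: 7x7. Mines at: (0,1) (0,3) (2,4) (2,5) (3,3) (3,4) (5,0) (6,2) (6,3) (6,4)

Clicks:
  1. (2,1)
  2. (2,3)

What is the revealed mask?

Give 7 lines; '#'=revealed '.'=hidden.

Click 1 (2,1) count=0: revealed 12 new [(1,0) (1,1) (1,2) (2,0) (2,1) (2,2) (3,0) (3,1) (3,2) (4,0) (4,1) (4,2)] -> total=12
Click 2 (2,3) count=3: revealed 1 new [(2,3)] -> total=13

Answer: .......
###....
####...
###....
###....
.......
.......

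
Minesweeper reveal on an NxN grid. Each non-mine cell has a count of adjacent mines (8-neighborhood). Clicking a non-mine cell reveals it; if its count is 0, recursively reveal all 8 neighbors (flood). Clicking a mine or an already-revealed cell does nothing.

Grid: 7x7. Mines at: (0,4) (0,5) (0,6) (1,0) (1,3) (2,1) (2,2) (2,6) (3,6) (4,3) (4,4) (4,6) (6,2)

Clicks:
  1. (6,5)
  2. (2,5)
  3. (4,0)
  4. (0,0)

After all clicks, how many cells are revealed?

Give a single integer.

Click 1 (6,5) count=0: revealed 8 new [(5,3) (5,4) (5,5) (5,6) (6,3) (6,4) (6,5) (6,6)] -> total=8
Click 2 (2,5) count=2: revealed 1 new [(2,5)] -> total=9
Click 3 (4,0) count=0: revealed 11 new [(3,0) (3,1) (3,2) (4,0) (4,1) (4,2) (5,0) (5,1) (5,2) (6,0) (6,1)] -> total=20
Click 4 (0,0) count=1: revealed 1 new [(0,0)] -> total=21

Answer: 21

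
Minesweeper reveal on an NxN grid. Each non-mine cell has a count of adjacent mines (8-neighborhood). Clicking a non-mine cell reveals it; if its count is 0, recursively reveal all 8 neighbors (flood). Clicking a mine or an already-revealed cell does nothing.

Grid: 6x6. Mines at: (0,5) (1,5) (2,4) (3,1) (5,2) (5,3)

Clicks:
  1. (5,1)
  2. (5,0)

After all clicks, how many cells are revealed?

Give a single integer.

Answer: 4

Derivation:
Click 1 (5,1) count=1: revealed 1 new [(5,1)] -> total=1
Click 2 (5,0) count=0: revealed 3 new [(4,0) (4,1) (5,0)] -> total=4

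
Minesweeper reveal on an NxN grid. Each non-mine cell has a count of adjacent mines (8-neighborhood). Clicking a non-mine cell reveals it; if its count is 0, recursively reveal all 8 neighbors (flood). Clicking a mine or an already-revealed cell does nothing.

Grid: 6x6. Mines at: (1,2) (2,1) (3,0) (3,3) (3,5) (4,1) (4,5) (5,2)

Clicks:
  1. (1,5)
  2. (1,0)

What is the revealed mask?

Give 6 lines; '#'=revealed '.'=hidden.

Click 1 (1,5) count=0: revealed 9 new [(0,3) (0,4) (0,5) (1,3) (1,4) (1,5) (2,3) (2,4) (2,5)] -> total=9
Click 2 (1,0) count=1: revealed 1 new [(1,0)] -> total=10

Answer: ...###
#..###
...###
......
......
......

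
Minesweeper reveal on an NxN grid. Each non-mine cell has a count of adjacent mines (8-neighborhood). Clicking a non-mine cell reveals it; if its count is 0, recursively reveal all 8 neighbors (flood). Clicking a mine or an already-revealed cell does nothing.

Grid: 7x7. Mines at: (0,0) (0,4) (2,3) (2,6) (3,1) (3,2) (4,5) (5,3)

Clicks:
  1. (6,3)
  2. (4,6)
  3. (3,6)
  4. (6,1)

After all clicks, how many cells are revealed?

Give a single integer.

Answer: 12

Derivation:
Click 1 (6,3) count=1: revealed 1 new [(6,3)] -> total=1
Click 2 (4,6) count=1: revealed 1 new [(4,6)] -> total=2
Click 3 (3,6) count=2: revealed 1 new [(3,6)] -> total=3
Click 4 (6,1) count=0: revealed 9 new [(4,0) (4,1) (4,2) (5,0) (5,1) (5,2) (6,0) (6,1) (6,2)] -> total=12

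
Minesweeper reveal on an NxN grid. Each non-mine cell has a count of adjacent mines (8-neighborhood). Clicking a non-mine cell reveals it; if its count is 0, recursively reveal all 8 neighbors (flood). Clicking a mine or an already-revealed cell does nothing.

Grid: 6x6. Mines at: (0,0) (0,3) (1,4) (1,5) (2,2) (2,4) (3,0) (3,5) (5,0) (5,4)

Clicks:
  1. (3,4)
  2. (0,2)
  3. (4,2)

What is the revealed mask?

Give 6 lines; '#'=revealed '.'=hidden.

Answer: ..#...
......
......
.####.
.###..
.###..

Derivation:
Click 1 (3,4) count=2: revealed 1 new [(3,4)] -> total=1
Click 2 (0,2) count=1: revealed 1 new [(0,2)] -> total=2
Click 3 (4,2) count=0: revealed 9 new [(3,1) (3,2) (3,3) (4,1) (4,2) (4,3) (5,1) (5,2) (5,3)] -> total=11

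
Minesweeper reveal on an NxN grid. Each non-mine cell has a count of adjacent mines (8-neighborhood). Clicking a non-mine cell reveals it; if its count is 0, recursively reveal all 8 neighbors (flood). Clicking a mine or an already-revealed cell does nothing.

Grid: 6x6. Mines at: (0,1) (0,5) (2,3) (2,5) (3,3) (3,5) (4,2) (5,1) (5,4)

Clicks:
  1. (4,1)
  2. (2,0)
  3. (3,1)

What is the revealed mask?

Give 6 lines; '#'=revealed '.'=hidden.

Click 1 (4,1) count=2: revealed 1 new [(4,1)] -> total=1
Click 2 (2,0) count=0: revealed 10 new [(1,0) (1,1) (1,2) (2,0) (2,1) (2,2) (3,0) (3,1) (3,2) (4,0)] -> total=11
Click 3 (3,1) count=1: revealed 0 new [(none)] -> total=11

Answer: ......
###...
###...
###...
##....
......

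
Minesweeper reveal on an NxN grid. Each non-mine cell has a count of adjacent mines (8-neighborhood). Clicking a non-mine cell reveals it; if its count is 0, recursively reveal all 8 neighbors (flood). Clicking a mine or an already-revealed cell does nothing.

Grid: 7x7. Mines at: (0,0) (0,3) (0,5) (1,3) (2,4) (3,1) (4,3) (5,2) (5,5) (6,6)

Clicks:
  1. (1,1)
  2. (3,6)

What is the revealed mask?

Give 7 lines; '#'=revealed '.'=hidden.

Answer: .......
.#...##
.....##
.....##
.....##
.......
.......

Derivation:
Click 1 (1,1) count=1: revealed 1 new [(1,1)] -> total=1
Click 2 (3,6) count=0: revealed 8 new [(1,5) (1,6) (2,5) (2,6) (3,5) (3,6) (4,5) (4,6)] -> total=9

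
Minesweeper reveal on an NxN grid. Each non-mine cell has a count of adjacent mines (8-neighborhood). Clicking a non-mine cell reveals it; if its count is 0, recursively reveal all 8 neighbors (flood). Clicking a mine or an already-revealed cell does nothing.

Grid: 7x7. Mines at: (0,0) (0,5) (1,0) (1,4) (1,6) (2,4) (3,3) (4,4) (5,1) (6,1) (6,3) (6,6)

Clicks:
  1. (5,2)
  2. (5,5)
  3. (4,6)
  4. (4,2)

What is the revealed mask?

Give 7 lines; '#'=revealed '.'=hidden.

Answer: .......
.......
.....##
.....##
..#..##
..#..##
.......

Derivation:
Click 1 (5,2) count=3: revealed 1 new [(5,2)] -> total=1
Click 2 (5,5) count=2: revealed 1 new [(5,5)] -> total=2
Click 3 (4,6) count=0: revealed 7 new [(2,5) (2,6) (3,5) (3,6) (4,5) (4,6) (5,6)] -> total=9
Click 4 (4,2) count=2: revealed 1 new [(4,2)] -> total=10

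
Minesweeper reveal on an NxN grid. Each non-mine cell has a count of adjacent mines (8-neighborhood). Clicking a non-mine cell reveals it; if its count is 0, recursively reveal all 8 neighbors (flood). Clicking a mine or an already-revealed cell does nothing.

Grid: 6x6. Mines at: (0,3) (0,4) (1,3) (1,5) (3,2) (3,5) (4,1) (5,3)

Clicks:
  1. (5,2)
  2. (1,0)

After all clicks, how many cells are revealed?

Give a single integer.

Answer: 12

Derivation:
Click 1 (5,2) count=2: revealed 1 new [(5,2)] -> total=1
Click 2 (1,0) count=0: revealed 11 new [(0,0) (0,1) (0,2) (1,0) (1,1) (1,2) (2,0) (2,1) (2,2) (3,0) (3,1)] -> total=12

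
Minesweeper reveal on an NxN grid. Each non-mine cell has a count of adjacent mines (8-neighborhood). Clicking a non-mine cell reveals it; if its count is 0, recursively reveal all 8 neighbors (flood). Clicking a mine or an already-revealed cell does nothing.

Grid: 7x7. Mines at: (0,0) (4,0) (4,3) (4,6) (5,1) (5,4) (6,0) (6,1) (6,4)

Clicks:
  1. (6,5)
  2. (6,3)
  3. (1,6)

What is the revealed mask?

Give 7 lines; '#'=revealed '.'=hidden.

Answer: .######
#######
#######
#######
.......
.......
...#.#.

Derivation:
Click 1 (6,5) count=2: revealed 1 new [(6,5)] -> total=1
Click 2 (6,3) count=2: revealed 1 new [(6,3)] -> total=2
Click 3 (1,6) count=0: revealed 27 new [(0,1) (0,2) (0,3) (0,4) (0,5) (0,6) (1,0) (1,1) (1,2) (1,3) (1,4) (1,5) (1,6) (2,0) (2,1) (2,2) (2,3) (2,4) (2,5) (2,6) (3,0) (3,1) (3,2) (3,3) (3,4) (3,5) (3,6)] -> total=29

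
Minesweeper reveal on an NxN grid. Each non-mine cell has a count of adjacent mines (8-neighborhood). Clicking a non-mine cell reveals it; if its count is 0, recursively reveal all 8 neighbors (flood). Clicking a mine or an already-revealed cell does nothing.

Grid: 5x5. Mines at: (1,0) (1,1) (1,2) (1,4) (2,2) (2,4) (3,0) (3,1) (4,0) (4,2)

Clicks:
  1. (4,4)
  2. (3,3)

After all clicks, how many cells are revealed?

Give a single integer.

Click 1 (4,4) count=0: revealed 4 new [(3,3) (3,4) (4,3) (4,4)] -> total=4
Click 2 (3,3) count=3: revealed 0 new [(none)] -> total=4

Answer: 4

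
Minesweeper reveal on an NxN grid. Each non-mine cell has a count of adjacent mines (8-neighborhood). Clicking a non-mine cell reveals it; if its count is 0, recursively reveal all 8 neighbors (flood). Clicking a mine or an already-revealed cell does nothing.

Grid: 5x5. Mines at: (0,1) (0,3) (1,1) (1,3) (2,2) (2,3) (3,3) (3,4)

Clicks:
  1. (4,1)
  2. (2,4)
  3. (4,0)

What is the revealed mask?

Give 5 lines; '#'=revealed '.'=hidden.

Answer: .....
.....
##..#
###..
###..

Derivation:
Click 1 (4,1) count=0: revealed 8 new [(2,0) (2,1) (3,0) (3,1) (3,2) (4,0) (4,1) (4,2)] -> total=8
Click 2 (2,4) count=4: revealed 1 new [(2,4)] -> total=9
Click 3 (4,0) count=0: revealed 0 new [(none)] -> total=9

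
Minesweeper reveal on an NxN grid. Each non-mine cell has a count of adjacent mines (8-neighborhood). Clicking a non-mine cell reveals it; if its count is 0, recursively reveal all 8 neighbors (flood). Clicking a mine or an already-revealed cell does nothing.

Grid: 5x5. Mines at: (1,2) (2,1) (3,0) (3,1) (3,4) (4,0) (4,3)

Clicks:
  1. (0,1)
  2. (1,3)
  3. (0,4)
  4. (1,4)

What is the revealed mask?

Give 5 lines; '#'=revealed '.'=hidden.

Answer: .#.##
...##
...##
.....
.....

Derivation:
Click 1 (0,1) count=1: revealed 1 new [(0,1)] -> total=1
Click 2 (1,3) count=1: revealed 1 new [(1,3)] -> total=2
Click 3 (0,4) count=0: revealed 5 new [(0,3) (0,4) (1,4) (2,3) (2,4)] -> total=7
Click 4 (1,4) count=0: revealed 0 new [(none)] -> total=7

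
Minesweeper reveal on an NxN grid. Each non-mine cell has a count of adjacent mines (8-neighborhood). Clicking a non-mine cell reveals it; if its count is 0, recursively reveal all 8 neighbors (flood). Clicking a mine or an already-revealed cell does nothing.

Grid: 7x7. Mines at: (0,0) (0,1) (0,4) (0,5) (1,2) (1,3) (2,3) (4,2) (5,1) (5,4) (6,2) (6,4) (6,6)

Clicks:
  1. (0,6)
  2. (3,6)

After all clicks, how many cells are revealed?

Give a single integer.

Click 1 (0,6) count=1: revealed 1 new [(0,6)] -> total=1
Click 2 (3,6) count=0: revealed 14 new [(1,4) (1,5) (1,6) (2,4) (2,5) (2,6) (3,4) (3,5) (3,6) (4,4) (4,5) (4,6) (5,5) (5,6)] -> total=15

Answer: 15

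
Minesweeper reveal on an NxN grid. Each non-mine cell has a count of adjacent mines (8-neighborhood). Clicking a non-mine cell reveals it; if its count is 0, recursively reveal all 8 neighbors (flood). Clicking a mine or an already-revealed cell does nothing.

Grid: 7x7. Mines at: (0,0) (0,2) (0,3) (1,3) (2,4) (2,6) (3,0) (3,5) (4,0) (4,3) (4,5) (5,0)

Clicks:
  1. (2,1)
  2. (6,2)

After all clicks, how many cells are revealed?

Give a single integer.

Click 1 (2,1) count=1: revealed 1 new [(2,1)] -> total=1
Click 2 (6,2) count=0: revealed 12 new [(5,1) (5,2) (5,3) (5,4) (5,5) (5,6) (6,1) (6,2) (6,3) (6,4) (6,5) (6,6)] -> total=13

Answer: 13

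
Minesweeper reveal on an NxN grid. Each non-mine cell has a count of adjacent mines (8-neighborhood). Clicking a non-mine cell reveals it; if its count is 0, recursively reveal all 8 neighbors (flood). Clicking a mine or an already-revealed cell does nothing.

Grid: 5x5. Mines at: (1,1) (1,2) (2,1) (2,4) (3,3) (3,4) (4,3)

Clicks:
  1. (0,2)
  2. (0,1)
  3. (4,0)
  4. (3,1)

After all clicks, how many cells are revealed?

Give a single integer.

Answer: 8

Derivation:
Click 1 (0,2) count=2: revealed 1 new [(0,2)] -> total=1
Click 2 (0,1) count=2: revealed 1 new [(0,1)] -> total=2
Click 3 (4,0) count=0: revealed 6 new [(3,0) (3,1) (3,2) (4,0) (4,1) (4,2)] -> total=8
Click 4 (3,1) count=1: revealed 0 new [(none)] -> total=8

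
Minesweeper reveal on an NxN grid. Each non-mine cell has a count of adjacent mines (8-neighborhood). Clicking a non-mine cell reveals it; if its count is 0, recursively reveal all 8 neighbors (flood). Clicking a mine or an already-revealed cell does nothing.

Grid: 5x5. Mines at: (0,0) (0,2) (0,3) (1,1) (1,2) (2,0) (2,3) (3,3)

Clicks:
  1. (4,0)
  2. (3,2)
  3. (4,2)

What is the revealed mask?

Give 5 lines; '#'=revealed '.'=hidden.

Click 1 (4,0) count=0: revealed 6 new [(3,0) (3,1) (3,2) (4,0) (4,1) (4,2)] -> total=6
Click 2 (3,2) count=2: revealed 0 new [(none)] -> total=6
Click 3 (4,2) count=1: revealed 0 new [(none)] -> total=6

Answer: .....
.....
.....
###..
###..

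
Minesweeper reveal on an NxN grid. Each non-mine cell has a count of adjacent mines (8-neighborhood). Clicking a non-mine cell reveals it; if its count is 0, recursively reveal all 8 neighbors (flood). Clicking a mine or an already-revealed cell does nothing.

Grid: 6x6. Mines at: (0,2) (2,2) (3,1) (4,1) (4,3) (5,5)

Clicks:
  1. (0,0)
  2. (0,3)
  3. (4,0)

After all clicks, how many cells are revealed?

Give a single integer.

Click 1 (0,0) count=0: revealed 6 new [(0,0) (0,1) (1,0) (1,1) (2,0) (2,1)] -> total=6
Click 2 (0,3) count=1: revealed 1 new [(0,3)] -> total=7
Click 3 (4,0) count=2: revealed 1 new [(4,0)] -> total=8

Answer: 8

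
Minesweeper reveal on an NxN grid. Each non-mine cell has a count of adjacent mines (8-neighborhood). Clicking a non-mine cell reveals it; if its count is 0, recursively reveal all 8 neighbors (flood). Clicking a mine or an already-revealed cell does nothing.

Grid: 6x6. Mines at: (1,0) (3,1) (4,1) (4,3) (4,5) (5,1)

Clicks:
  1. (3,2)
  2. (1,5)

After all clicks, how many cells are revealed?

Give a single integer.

Answer: 19

Derivation:
Click 1 (3,2) count=3: revealed 1 new [(3,2)] -> total=1
Click 2 (1,5) count=0: revealed 18 new [(0,1) (0,2) (0,3) (0,4) (0,5) (1,1) (1,2) (1,3) (1,4) (1,5) (2,1) (2,2) (2,3) (2,4) (2,5) (3,3) (3,4) (3,5)] -> total=19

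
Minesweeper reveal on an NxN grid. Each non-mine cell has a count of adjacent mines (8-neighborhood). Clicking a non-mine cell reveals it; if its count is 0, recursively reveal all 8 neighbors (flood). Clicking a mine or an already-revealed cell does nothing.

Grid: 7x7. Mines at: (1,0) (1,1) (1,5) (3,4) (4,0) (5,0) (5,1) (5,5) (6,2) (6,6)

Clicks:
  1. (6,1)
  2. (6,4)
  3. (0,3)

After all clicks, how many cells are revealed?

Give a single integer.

Answer: 11

Derivation:
Click 1 (6,1) count=3: revealed 1 new [(6,1)] -> total=1
Click 2 (6,4) count=1: revealed 1 new [(6,4)] -> total=2
Click 3 (0,3) count=0: revealed 9 new [(0,2) (0,3) (0,4) (1,2) (1,3) (1,4) (2,2) (2,3) (2,4)] -> total=11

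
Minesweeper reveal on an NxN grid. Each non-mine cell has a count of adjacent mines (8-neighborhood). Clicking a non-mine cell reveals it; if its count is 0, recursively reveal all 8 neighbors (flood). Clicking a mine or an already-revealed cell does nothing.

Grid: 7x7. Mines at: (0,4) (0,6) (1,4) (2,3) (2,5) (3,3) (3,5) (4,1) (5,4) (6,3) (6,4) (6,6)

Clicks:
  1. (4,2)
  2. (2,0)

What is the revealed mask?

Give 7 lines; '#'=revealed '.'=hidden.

Click 1 (4,2) count=2: revealed 1 new [(4,2)] -> total=1
Click 2 (2,0) count=0: revealed 14 new [(0,0) (0,1) (0,2) (0,3) (1,0) (1,1) (1,2) (1,3) (2,0) (2,1) (2,2) (3,0) (3,1) (3,2)] -> total=15

Answer: ####...
####...
###....
###....
..#....
.......
.......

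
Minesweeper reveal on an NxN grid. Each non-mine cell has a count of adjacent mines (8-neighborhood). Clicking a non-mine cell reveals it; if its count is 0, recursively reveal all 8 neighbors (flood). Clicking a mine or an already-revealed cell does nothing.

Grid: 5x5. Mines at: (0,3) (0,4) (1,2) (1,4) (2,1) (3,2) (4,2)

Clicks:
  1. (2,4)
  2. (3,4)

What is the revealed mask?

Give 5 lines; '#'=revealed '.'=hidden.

Click 1 (2,4) count=1: revealed 1 new [(2,4)] -> total=1
Click 2 (3,4) count=0: revealed 5 new [(2,3) (3,3) (3,4) (4,3) (4,4)] -> total=6

Answer: .....
.....
...##
...##
...##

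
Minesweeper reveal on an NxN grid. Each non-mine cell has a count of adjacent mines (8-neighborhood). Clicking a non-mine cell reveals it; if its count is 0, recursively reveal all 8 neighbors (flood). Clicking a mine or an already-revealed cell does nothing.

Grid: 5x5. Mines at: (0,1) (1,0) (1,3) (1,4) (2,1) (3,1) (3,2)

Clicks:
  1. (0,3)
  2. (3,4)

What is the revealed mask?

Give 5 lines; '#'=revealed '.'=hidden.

Answer: ...#.
.....
...##
...##
...##

Derivation:
Click 1 (0,3) count=2: revealed 1 new [(0,3)] -> total=1
Click 2 (3,4) count=0: revealed 6 new [(2,3) (2,4) (3,3) (3,4) (4,3) (4,4)] -> total=7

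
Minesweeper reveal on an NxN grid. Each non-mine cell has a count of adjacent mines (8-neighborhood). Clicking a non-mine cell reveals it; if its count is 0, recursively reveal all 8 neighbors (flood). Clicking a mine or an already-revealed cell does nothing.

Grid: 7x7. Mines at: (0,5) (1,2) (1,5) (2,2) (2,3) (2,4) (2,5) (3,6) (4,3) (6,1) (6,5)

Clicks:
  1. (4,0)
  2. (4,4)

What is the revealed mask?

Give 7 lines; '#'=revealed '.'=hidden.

Answer: ##.....
##.....
##.....
###....
###.#..
###....
.......

Derivation:
Click 1 (4,0) count=0: revealed 15 new [(0,0) (0,1) (1,0) (1,1) (2,0) (2,1) (3,0) (3,1) (3,2) (4,0) (4,1) (4,2) (5,0) (5,1) (5,2)] -> total=15
Click 2 (4,4) count=1: revealed 1 new [(4,4)] -> total=16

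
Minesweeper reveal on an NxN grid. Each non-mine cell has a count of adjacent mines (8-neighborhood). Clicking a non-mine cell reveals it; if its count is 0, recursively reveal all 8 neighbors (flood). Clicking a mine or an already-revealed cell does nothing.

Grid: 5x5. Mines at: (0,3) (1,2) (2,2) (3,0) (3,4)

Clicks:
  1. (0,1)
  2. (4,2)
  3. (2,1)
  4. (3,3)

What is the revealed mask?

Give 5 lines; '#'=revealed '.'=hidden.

Answer: .#...
.....
.#...
.###.
.###.

Derivation:
Click 1 (0,1) count=1: revealed 1 new [(0,1)] -> total=1
Click 2 (4,2) count=0: revealed 6 new [(3,1) (3,2) (3,3) (4,1) (4,2) (4,3)] -> total=7
Click 3 (2,1) count=3: revealed 1 new [(2,1)] -> total=8
Click 4 (3,3) count=2: revealed 0 new [(none)] -> total=8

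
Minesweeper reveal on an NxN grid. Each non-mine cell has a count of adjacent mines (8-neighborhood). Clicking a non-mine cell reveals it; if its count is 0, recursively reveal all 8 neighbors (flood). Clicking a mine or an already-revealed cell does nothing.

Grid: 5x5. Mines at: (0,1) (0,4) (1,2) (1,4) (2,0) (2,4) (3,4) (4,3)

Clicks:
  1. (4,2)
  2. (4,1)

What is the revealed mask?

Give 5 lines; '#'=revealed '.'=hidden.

Answer: .....
.....
.....
###..
###..

Derivation:
Click 1 (4,2) count=1: revealed 1 new [(4,2)] -> total=1
Click 2 (4,1) count=0: revealed 5 new [(3,0) (3,1) (3,2) (4,0) (4,1)] -> total=6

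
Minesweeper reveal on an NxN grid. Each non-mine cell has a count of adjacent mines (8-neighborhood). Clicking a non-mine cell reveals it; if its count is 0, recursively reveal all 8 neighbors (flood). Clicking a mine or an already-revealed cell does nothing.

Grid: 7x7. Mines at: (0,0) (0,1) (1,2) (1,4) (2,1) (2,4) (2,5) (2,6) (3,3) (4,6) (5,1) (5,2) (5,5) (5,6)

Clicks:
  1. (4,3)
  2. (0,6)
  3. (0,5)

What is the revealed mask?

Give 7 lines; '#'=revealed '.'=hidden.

Click 1 (4,3) count=2: revealed 1 new [(4,3)] -> total=1
Click 2 (0,6) count=0: revealed 4 new [(0,5) (0,6) (1,5) (1,6)] -> total=5
Click 3 (0,5) count=1: revealed 0 new [(none)] -> total=5

Answer: .....##
.....##
.......
.......
...#...
.......
.......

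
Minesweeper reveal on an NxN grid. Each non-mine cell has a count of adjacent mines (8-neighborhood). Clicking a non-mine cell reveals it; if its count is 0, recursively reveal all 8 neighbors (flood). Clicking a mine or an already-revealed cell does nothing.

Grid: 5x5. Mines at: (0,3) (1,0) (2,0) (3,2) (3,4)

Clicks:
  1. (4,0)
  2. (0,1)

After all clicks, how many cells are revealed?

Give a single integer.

Answer: 5

Derivation:
Click 1 (4,0) count=0: revealed 4 new [(3,0) (3,1) (4,0) (4,1)] -> total=4
Click 2 (0,1) count=1: revealed 1 new [(0,1)] -> total=5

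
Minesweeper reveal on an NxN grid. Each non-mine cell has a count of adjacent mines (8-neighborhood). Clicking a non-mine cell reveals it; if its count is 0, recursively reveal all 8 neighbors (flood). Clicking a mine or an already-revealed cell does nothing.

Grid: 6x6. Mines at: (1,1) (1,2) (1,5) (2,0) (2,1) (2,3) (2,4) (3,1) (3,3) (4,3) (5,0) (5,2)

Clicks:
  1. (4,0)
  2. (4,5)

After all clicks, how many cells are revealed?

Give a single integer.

Click 1 (4,0) count=2: revealed 1 new [(4,0)] -> total=1
Click 2 (4,5) count=0: revealed 6 new [(3,4) (3,5) (4,4) (4,5) (5,4) (5,5)] -> total=7

Answer: 7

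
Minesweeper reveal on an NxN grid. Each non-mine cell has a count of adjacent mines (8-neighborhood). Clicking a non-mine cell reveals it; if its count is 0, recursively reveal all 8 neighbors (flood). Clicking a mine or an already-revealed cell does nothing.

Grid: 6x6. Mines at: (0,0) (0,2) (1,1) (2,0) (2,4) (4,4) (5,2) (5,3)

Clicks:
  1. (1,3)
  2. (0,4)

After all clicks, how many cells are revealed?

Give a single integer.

Click 1 (1,3) count=2: revealed 1 new [(1,3)] -> total=1
Click 2 (0,4) count=0: revealed 5 new [(0,3) (0,4) (0,5) (1,4) (1,5)] -> total=6

Answer: 6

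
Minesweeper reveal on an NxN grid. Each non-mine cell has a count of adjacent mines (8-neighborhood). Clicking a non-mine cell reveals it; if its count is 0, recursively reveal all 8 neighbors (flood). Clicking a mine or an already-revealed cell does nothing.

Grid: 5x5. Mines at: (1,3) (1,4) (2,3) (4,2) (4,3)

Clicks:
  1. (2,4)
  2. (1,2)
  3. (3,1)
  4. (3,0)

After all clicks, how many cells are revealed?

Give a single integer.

Answer: 15

Derivation:
Click 1 (2,4) count=3: revealed 1 new [(2,4)] -> total=1
Click 2 (1,2) count=2: revealed 1 new [(1,2)] -> total=2
Click 3 (3,1) count=1: revealed 1 new [(3,1)] -> total=3
Click 4 (3,0) count=0: revealed 12 new [(0,0) (0,1) (0,2) (1,0) (1,1) (2,0) (2,1) (2,2) (3,0) (3,2) (4,0) (4,1)] -> total=15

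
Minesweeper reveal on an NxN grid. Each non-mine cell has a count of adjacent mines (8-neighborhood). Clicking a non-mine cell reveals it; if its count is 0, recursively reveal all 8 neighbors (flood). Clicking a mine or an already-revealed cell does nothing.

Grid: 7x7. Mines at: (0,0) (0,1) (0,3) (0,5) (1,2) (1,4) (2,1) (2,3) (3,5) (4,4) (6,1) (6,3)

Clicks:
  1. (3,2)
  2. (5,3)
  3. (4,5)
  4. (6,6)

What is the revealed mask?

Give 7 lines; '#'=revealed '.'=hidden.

Click 1 (3,2) count=2: revealed 1 new [(3,2)] -> total=1
Click 2 (5,3) count=2: revealed 1 new [(5,3)] -> total=2
Click 3 (4,5) count=2: revealed 1 new [(4,5)] -> total=3
Click 4 (6,6) count=0: revealed 7 new [(4,6) (5,4) (5,5) (5,6) (6,4) (6,5) (6,6)] -> total=10

Answer: .......
.......
.......
..#....
.....##
...####
....###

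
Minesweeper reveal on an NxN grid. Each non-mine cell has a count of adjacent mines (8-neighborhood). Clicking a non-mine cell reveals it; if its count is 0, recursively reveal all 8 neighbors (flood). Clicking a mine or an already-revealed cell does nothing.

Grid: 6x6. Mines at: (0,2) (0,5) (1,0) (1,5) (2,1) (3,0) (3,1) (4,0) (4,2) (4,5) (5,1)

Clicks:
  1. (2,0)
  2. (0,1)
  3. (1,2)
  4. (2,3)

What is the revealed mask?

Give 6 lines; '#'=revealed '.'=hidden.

Click 1 (2,0) count=4: revealed 1 new [(2,0)] -> total=1
Click 2 (0,1) count=2: revealed 1 new [(0,1)] -> total=2
Click 3 (1,2) count=2: revealed 1 new [(1,2)] -> total=3
Click 4 (2,3) count=0: revealed 8 new [(1,3) (1,4) (2,2) (2,3) (2,4) (3,2) (3,3) (3,4)] -> total=11

Answer: .#....
..###.
#.###.
..###.
......
......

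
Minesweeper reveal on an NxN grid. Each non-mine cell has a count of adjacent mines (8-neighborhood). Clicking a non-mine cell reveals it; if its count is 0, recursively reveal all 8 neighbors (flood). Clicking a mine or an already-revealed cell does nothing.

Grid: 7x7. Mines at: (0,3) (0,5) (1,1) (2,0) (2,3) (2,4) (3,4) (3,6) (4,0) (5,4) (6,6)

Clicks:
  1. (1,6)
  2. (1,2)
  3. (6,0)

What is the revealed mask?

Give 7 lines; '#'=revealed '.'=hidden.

Answer: .......
..#...#
.......
.###...
.###...
####...
####...

Derivation:
Click 1 (1,6) count=1: revealed 1 new [(1,6)] -> total=1
Click 2 (1,2) count=3: revealed 1 new [(1,2)] -> total=2
Click 3 (6,0) count=0: revealed 14 new [(3,1) (3,2) (3,3) (4,1) (4,2) (4,3) (5,0) (5,1) (5,2) (5,3) (6,0) (6,1) (6,2) (6,3)] -> total=16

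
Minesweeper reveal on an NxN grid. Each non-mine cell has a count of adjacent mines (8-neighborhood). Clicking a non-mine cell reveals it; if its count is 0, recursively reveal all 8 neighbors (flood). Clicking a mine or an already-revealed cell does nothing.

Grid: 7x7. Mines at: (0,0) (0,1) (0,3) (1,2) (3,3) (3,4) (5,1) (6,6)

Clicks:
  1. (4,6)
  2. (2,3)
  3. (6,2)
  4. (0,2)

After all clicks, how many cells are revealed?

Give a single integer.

Click 1 (4,6) count=0: revealed 15 new [(0,4) (0,5) (0,6) (1,4) (1,5) (1,6) (2,4) (2,5) (2,6) (3,5) (3,6) (4,5) (4,6) (5,5) (5,6)] -> total=15
Click 2 (2,3) count=3: revealed 1 new [(2,3)] -> total=16
Click 3 (6,2) count=1: revealed 1 new [(6,2)] -> total=17
Click 4 (0,2) count=3: revealed 1 new [(0,2)] -> total=18

Answer: 18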